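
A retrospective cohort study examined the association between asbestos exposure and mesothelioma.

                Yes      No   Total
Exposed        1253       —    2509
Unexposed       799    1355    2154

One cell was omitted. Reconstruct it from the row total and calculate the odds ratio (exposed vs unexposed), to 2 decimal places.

1.69

The missing cell is in the exposed row: 2509 − 1253 = 1256.
So a = 1253, b = 1256, c = 799, d = 1355.
OR = (a·d)/(b·c) = (1253 × 1355) / (1256 × 799) = 1697815 / 1003544 = 1.69182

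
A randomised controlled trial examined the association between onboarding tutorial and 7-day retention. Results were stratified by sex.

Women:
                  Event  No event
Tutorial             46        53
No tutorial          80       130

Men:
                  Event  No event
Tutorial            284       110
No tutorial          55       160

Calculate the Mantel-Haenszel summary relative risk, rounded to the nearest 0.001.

RR_MH = Σ(aᵢ·n₀ᵢ/nᵢ) / Σ(cᵢ·n₁ᵢ/nᵢ), with n₁ᵢ = aᵢ+bᵢ (exposed), n₀ᵢ = cᵢ+dᵢ (unexposed), nᵢ = n₁ᵢ+n₀ᵢ.
Stratum 1 (Women): n₁ = 99, n₀ = 210, n = 309; a·n₀/n = 46·210/309 = 31.2621; c·n₁/n = 80·99/309 = 25.6311
Stratum 2 (Men): n₁ = 394, n₀ = 215, n = 609; a·n₀/n = 284·215/609 = 100.2627; c·n₁/n = 55·394/609 = 35.5829
RR_MH = (31.2621 + 100.2627) / (25.6311 + 35.5829) = 131.5249 / 61.2140 = 2.14861

2.149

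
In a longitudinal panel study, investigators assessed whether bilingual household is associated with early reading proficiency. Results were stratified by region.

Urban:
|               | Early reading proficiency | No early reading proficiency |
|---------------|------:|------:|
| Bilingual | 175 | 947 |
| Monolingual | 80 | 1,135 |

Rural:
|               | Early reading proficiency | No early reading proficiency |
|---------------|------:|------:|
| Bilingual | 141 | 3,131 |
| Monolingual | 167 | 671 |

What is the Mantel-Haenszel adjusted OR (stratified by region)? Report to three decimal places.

OR_MH = Σ(aᵢdᵢ/nᵢ) / Σ(bᵢcᵢ/nᵢ), where nᵢ is the stratum total.
Stratum 1 (Urban): n = 2337; a·d/n = 175·1135/2337 = 84.9914; b·c/n = 947·80/2337 = 32.4176
Stratum 2 (Rural): n = 4110; a·d/n = 141·671/4110 = 23.0197; b·c/n = 3131·167/4110 = 127.2207
OR_MH = (84.9914 + 23.0197) / (32.4176 + 127.2207) = 108.0112 / 159.6383 = 0.67660

0.677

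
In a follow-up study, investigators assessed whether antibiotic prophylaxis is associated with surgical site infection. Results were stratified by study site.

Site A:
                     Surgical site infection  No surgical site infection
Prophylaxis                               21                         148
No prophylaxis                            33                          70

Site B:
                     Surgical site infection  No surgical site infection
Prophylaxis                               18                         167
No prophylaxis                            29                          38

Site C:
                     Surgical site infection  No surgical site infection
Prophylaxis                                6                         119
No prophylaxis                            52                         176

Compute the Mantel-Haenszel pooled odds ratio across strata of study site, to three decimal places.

0.203

OR_MH = Σ(aᵢdᵢ/nᵢ) / Σ(bᵢcᵢ/nᵢ), where nᵢ is the stratum total.
Stratum 1 (Site A): n = 272; a·d/n = 21·70/272 = 5.4044; b·c/n = 148·33/272 = 17.9559
Stratum 2 (Site B): n = 252; a·d/n = 18·38/252 = 2.7143; b·c/n = 167·29/252 = 19.2183
Stratum 3 (Site C): n = 353; a·d/n = 6·176/353 = 2.9915; b·c/n = 119·52/353 = 17.5297
OR_MH = (5.4044 + 2.7143 + 2.9915) / (17.9559 + 19.2183 + 17.5297) = 11.1102 / 54.7039 = 0.20310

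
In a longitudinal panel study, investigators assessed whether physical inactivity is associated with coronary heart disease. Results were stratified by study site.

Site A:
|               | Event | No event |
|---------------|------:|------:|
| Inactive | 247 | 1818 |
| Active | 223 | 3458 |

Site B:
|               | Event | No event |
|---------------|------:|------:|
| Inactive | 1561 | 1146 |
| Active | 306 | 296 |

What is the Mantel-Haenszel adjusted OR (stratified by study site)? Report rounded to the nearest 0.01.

1.63

OR_MH = Σ(aᵢdᵢ/nᵢ) / Σ(bᵢcᵢ/nᵢ), where nᵢ is the stratum total.
Stratum 1 (Site A): n = 5746; a·d/n = 247·3458/5746 = 148.6471; b·c/n = 1818·223/5746 = 70.5559
Stratum 2 (Site B): n = 3309; a·d/n = 1561·296/3309 = 139.6361; b·c/n = 1146·306/3309 = 105.9764
OR_MH = (148.6471 + 139.6361) / (70.5559 + 105.9764) = 288.2832 / 176.5323 = 1.63303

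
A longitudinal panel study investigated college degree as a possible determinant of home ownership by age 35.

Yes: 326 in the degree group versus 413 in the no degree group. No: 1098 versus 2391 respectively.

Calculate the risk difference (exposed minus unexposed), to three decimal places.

From the description: a = 326, b = 1098, c = 413, d = 2391.
Risk in exposed = 326/1424 = 0.228933; risk in unexposed = 413/2804 = 0.147290.
Risk difference = 0.228933 − 0.147290 = 0.081643

0.082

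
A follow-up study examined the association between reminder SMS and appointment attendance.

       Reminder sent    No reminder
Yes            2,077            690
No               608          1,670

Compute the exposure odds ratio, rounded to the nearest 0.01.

8.27

Reading the table with exposure as columns: a = 2077 (Reminder sent, case), b = 608 (Reminder sent, non-case), c = 690 (No reminder, case), d = 1670.
OR = (a·d)/(b·c) = (2077 × 1670) / (608 × 690) = 3468590 / 419520 = 8.26800
The odds of appointment attendance are about 8.27 times as high in the reminder sent group.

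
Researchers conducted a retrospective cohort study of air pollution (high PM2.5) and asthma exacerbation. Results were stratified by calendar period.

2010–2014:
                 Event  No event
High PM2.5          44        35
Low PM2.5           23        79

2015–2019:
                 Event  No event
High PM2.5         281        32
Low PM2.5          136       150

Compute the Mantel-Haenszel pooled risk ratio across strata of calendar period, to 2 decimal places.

RR_MH = Σ(aᵢ·n₀ᵢ/nᵢ) / Σ(cᵢ·n₁ᵢ/nᵢ), with n₁ᵢ = aᵢ+bᵢ (exposed), n₀ᵢ = cᵢ+dᵢ (unexposed), nᵢ = n₁ᵢ+n₀ᵢ.
Stratum 1 (2010–2014): n₁ = 79, n₀ = 102, n = 181; a·n₀/n = 44·102/181 = 24.7956; c·n₁/n = 23·79/181 = 10.0387
Stratum 2 (2015–2019): n₁ = 313, n₀ = 286, n = 599; a·n₀/n = 281·286/599 = 134.1669; c·n₁/n = 136·313/599 = 71.0651
RR_MH = (24.7956 + 134.1669) / (10.0387 + 71.0651) = 158.9625 / 81.1038 = 1.95999

1.96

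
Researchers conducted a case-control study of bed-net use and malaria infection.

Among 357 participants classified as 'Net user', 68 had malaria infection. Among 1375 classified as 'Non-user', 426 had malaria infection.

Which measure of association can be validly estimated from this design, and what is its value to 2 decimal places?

From the description: a = 68, b = 289, c = 426, d = 949.
This is a case-control study: participants were sampled on outcome status, so risks in the source population cannot be estimated directly — relative risk is not valid here. The odds ratio is the appropriate measure.
OR = (a·d)/(b·c) = (68 × 949) / (289 × 426) = 64532 / 123114 = 0.52416

0.52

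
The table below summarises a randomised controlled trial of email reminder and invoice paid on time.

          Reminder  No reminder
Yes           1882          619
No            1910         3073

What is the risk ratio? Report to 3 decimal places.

Reading the table with exposure as columns: a = 1882 (Reminder, case), b = 1910 (Reminder, non-case), c = 619 (No reminder, case), d = 3073.
Risk in exposed = 1882/3792 = 0.49631; risk in unexposed = 619/3692 = 0.16766.
RR = 0.49631 / 0.16766 = 2.96021
The risk among the exposed is 2.96 times that among the unexposed.

2.960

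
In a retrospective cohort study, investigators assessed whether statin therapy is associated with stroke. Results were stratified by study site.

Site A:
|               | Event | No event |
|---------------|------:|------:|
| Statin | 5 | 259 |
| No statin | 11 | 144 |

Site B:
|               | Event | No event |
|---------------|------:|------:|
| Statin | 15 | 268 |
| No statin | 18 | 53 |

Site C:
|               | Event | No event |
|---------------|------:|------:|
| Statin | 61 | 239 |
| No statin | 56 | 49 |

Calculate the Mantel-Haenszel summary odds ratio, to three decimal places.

OR_MH = Σ(aᵢdᵢ/nᵢ) / Σ(bᵢcᵢ/nᵢ), where nᵢ is the stratum total.
Stratum 1 (Site A): n = 419; a·d/n = 5·144/419 = 1.7184; b·c/n = 259·11/419 = 6.7995
Stratum 2 (Site B): n = 354; a·d/n = 15·53/354 = 2.2458; b·c/n = 268·18/354 = 13.6271
Stratum 3 (Site C): n = 405; a·d/n = 61·49/405 = 7.3802; b·c/n = 239·56/405 = 33.0469
OR_MH = (1.7184 + 2.2458 + 7.3802) / (6.7995 + 13.6271 + 33.0469) = 11.3444 / 53.4736 = 0.21215

0.212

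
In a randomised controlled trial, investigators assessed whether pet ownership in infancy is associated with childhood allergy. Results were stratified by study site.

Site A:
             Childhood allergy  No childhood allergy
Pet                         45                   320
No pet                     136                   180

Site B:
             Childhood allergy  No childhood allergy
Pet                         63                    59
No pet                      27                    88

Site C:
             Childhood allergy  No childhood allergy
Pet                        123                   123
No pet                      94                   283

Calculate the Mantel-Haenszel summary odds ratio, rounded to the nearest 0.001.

OR_MH = Σ(aᵢdᵢ/nᵢ) / Σ(bᵢcᵢ/nᵢ), where nᵢ is the stratum total.
Stratum 1 (Site A): n = 681; a·d/n = 45·180/681 = 11.8943; b·c/n = 320·136/681 = 63.9060
Stratum 2 (Site B): n = 237; a·d/n = 63·88/237 = 23.3924; b·c/n = 59·27/237 = 6.7215
Stratum 3 (Site C): n = 623; a·d/n = 123·283/623 = 55.8732; b·c/n = 123·94/623 = 18.5586
OR_MH = (11.8943 + 23.3924 + 55.8732) / (63.9060 + 6.7215 + 18.5586) = 91.1599 / 89.1861 = 1.02213

1.022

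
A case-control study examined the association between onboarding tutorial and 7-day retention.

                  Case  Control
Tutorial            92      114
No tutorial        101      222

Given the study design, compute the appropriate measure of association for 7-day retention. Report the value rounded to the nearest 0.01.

1.77

Cells: a = 92, b = 114, c = 101, d = 222.
This is a case-control study: participants were sampled on outcome status, so risks in the source population cannot be estimated directly — relative risk is not valid here. The odds ratio is the appropriate measure.
OR = (a·d)/(b·c) = (92 × 222) / (114 × 101) = 20424 / 11514 = 1.77384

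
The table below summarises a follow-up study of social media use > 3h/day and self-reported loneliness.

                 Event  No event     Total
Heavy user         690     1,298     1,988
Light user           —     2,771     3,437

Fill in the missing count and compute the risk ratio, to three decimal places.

The missing cell is in the unexposed row: 3437 − 2771 = 666.
So a = 690, b = 1298, c = 666, d = 2771.
RR = [a/(a+b)] / [c/(c+d)] = (690/1988) / (666/3437) = 0.34708/0.19377 = 1.79117

1.791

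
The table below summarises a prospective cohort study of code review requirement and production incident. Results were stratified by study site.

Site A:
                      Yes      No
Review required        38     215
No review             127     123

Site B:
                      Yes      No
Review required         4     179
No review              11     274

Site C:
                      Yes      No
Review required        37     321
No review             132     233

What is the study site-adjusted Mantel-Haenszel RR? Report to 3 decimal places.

RR_MH = Σ(aᵢ·n₀ᵢ/nᵢ) / Σ(cᵢ·n₁ᵢ/nᵢ), with n₁ᵢ = aᵢ+bᵢ (exposed), n₀ᵢ = cᵢ+dᵢ (unexposed), nᵢ = n₁ᵢ+n₀ᵢ.
Stratum 1 (Site A): n₁ = 253, n₀ = 250, n = 503; a·n₀/n = 38·250/503 = 18.8867; c·n₁/n = 127·253/503 = 63.8787
Stratum 2 (Site B): n₁ = 183, n₀ = 285, n = 468; a·n₀/n = 4·285/468 = 2.4359; c·n₁/n = 11·183/468 = 4.3013
Stratum 3 (Site C): n₁ = 358, n₀ = 365, n = 723; a·n₀/n = 37·365/723 = 18.6791; c·n₁/n = 132·358/723 = 65.3610
RR_MH = (18.8867 + 2.4359 + 18.6791) / (63.8787 + 4.3013 + 65.3610) = 40.0017 / 133.5410 = 0.29955

0.300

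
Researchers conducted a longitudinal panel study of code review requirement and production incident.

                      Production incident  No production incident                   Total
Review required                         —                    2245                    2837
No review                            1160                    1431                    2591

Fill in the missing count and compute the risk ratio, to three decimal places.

The missing cell is in the exposed row: 2837 − 2245 = 592.
So a = 592, b = 2245, c = 1160, d = 1431.
RR = [a/(a+b)] / [c/(c+d)] = (592/2837) / (1160/2591) = 0.20867/0.44770 = 0.46609

0.466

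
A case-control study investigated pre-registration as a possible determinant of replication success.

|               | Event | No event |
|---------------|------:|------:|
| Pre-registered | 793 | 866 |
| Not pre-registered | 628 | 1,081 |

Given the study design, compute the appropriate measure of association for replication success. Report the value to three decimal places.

Cells: a = 793, b = 866, c = 628, d = 1081.
This is a case-control study: participants were sampled on outcome status, so risks in the source population cannot be estimated directly — relative risk is not valid here. The odds ratio is the appropriate measure.
OR = (a·d)/(b·c) = (793 × 1081) / (866 × 628) = 857233 / 543848 = 1.57624

1.576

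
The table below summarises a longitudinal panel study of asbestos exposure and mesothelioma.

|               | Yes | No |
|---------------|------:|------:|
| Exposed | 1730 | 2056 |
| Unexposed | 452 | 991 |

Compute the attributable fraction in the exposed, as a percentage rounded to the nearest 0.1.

Cells: a = 1730, b = 2056, c = 452, d = 991.
Risk in exposed = 1730/3786 = 0.45695; risk in unexposed = 452/1443 = 0.31324.
RR = 0.45695/0.31324 = 1.45879
AR% = (RR − 1)/RR × 100 = (1.45879 − 1)/1.45879 × 100 = 31.4501%

31.5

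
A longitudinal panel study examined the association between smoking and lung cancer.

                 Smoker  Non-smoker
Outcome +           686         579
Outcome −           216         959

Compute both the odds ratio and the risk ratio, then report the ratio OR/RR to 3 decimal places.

2.604

Reading the table with exposure as columns: a = 686 (Smoker, case), b = 216 (Smoker, non-case), c = 579 (Non-smoker, case), d = 959.
OR = (686·959)/(216·579) = 657874/125064 = 5.26030
Risk in exposed = 686/902 = 0.76053; risk in unexposed = 579/1538 = 0.37646; RR = 2.02020
OR/RR = 5.26030 / 2.02020 = 2.60384
The outcome is not rare, so the OR lies further from 1 than the RR.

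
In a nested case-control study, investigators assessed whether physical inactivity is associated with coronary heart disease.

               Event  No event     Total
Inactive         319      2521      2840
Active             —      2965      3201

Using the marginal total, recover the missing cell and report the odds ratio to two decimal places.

1.59

The missing cell is in the unexposed row: 3201 − 2965 = 236.
So a = 319, b = 2521, c = 236, d = 2965.
OR = (a·d)/(b·c) = (319 × 2965) / (2521 × 236) = 945835 / 594956 = 1.58976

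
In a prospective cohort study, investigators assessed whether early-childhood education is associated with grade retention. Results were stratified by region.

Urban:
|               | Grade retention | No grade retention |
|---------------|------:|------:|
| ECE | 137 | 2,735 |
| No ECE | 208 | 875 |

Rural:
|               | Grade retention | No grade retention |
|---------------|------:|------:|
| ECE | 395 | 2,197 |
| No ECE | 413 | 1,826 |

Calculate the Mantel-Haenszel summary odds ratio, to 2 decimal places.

OR_MH = Σ(aᵢdᵢ/nᵢ) / Σ(bᵢcᵢ/nᵢ), where nᵢ is the stratum total.
Stratum 1 (Urban): n = 3955; a·d/n = 137·875/3955 = 30.3097; b·c/n = 2735·208/3955 = 143.8382
Stratum 2 (Rural): n = 4831; a·d/n = 395·1826/4831 = 149.3004; b·c/n = 2197·413/4831 = 187.8205
OR_MH = (30.3097 + 149.3004) / (143.8382 + 187.8205) = 179.6101 / 331.6587 = 0.54155

0.54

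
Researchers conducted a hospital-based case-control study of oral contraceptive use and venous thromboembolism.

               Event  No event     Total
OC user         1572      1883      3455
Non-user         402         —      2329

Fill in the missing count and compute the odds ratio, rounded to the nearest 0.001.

4.002

The missing cell is in the unexposed row: 2329 − 402 = 1927.
So a = 1572, b = 1883, c = 402, d = 1927.
OR = (a·d)/(b·c) = (1572 × 1927) / (1883 × 402) = 3029244 / 756966 = 4.00182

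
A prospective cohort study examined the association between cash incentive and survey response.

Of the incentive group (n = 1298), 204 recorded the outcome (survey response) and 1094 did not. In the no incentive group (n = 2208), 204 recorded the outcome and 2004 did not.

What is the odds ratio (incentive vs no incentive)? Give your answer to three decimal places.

1.832

From the description: a = 204, b = 1094, c = 204, d = 2004.
OR = (a·d)/(b·c) = (204 × 2004) / (1094 × 204) = 408816 / 223176 = 1.83181
The odds of survey response are about 1.83 times as high in the incentive group.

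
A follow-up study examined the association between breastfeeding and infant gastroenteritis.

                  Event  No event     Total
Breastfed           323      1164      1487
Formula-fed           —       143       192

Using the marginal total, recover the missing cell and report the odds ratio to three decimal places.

0.810

The missing cell is in the unexposed row: 192 − 143 = 49.
So a = 323, b = 1164, c = 49, d = 143.
OR = (a·d)/(b·c) = (323 × 143) / (1164 × 49) = 46189 / 57036 = 0.80982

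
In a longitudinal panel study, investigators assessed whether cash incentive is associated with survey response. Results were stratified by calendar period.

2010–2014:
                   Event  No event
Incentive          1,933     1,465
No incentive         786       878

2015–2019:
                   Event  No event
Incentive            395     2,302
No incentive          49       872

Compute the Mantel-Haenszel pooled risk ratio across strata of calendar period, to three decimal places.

RR_MH = Σ(aᵢ·n₀ᵢ/nᵢ) / Σ(cᵢ·n₁ᵢ/nᵢ), with n₁ᵢ = aᵢ+bᵢ (exposed), n₀ᵢ = cᵢ+dᵢ (unexposed), nᵢ = n₁ᵢ+n₀ᵢ.
Stratum 1 (2010–2014): n₁ = 3398, n₀ = 1664, n = 5062; a·n₀/n = 1933·1664/5062 = 635.4232; c·n₁/n = 786·3398/5062 = 527.6231
Stratum 2 (2015–2019): n₁ = 2697, n₀ = 921, n = 3618; a·n₀/n = 395·921/3618 = 100.5514; c·n₁/n = 49·2697/3618 = 36.5265
RR_MH = (635.4232 + 100.5514) / (527.6231 + 36.5265) = 735.9746 / 564.1496 = 1.30457

1.305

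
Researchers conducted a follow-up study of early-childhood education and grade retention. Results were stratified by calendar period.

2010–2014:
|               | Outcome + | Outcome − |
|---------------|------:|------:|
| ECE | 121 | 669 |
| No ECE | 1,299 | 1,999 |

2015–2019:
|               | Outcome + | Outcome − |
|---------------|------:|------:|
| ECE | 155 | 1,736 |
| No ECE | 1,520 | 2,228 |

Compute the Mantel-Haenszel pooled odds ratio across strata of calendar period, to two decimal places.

0.18

OR_MH = Σ(aᵢdᵢ/nᵢ) / Σ(bᵢcᵢ/nᵢ), where nᵢ is the stratum total.
Stratum 1 (2010–2014): n = 4088; a·d/n = 121·1999/4088 = 59.1681; b·c/n = 669·1299/4088 = 212.5810
Stratum 2 (2015–2019): n = 5639; a·d/n = 155·2228/5639 = 61.2414; b·c/n = 1736·1520/5639 = 467.9411
OR_MH = (59.1681 + 61.2414) / (212.5810 + 467.9411) = 120.4094 / 680.5221 = 0.17694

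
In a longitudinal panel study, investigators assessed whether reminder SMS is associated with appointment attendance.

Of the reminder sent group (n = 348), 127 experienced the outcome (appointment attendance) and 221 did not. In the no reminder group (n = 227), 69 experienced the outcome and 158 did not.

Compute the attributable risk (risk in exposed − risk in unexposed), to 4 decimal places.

0.0610

From the description: a = 127, b = 221, c = 69, d = 158.
Risk in exposed = 127/348 = 0.364943; risk in unexposed = 69/227 = 0.303965.
Risk difference = 0.364943 − 0.303965 = 0.060978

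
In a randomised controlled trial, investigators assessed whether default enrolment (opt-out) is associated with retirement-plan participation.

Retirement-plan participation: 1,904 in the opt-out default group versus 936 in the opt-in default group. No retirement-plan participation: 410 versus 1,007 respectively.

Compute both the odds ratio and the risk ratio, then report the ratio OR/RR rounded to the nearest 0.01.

2.93

From the description: a = 1904, b = 410, c = 936, d = 1007.
OR = (1904·1007)/(410·936) = 1917328/383760 = 4.99616
Risk in exposed = 1904/2314 = 0.82282; risk in unexposed = 936/1943 = 0.48173; RR = 1.70805
OR/RR = 4.99616 / 1.70805 = 2.92507
The outcome is not rare, so the OR lies further from 1 than the RR.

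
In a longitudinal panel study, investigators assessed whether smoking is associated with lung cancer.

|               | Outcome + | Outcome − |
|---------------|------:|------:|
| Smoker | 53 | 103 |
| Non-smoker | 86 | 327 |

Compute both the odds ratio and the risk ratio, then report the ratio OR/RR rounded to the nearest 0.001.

1.199

Cells: a = 53, b = 103, c = 86, d = 327.
OR = (53·327)/(103·86) = 17331/8858 = 1.95654
Risk in exposed = 53/156 = 0.33974; risk in unexposed = 86/413 = 0.20823; RR = 1.63156
OR/RR = 1.95654 / 1.63156 = 1.19918
The outcome is not rare, so the OR lies further from 1 than the RR.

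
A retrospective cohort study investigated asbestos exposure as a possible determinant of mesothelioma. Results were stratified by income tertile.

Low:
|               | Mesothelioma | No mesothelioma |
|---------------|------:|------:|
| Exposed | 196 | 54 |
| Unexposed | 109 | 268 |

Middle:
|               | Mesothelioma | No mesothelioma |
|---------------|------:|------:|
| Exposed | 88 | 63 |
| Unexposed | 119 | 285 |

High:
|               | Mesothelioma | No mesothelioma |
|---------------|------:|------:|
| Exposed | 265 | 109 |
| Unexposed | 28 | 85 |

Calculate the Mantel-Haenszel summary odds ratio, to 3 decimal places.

OR_MH = Σ(aᵢdᵢ/nᵢ) / Σ(bᵢcᵢ/nᵢ), where nᵢ is the stratum total.
Stratum 1 (Low): n = 627; a·d/n = 196·268/627 = 83.7767; b·c/n = 54·109/627 = 9.3876
Stratum 2 (Middle): n = 555; a·d/n = 88·285/555 = 45.1892; b·c/n = 63·119/555 = 13.5081
Stratum 3 (High): n = 487; a·d/n = 265·85/487 = 46.2526; b·c/n = 109·28/487 = 6.2669
OR_MH = (83.7767 + 45.1892 + 46.2526) / (9.3876 + 13.5081 + 6.2669) = 175.2185 / 29.1626 = 6.00833

6.008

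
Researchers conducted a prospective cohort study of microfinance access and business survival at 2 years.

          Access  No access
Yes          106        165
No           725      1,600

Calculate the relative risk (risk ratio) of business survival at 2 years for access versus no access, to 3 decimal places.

1.364

Reading the table with exposure as columns: a = 106 (Access, case), b = 725 (Access, non-case), c = 165 (No access, case), d = 1600.
Risk in exposed = 106/831 = 0.12756; risk in unexposed = 165/1765 = 0.09348.
RR = 0.12756 / 0.09348 = 1.36448
The risk among the exposed is 1.36 times that among the unexposed.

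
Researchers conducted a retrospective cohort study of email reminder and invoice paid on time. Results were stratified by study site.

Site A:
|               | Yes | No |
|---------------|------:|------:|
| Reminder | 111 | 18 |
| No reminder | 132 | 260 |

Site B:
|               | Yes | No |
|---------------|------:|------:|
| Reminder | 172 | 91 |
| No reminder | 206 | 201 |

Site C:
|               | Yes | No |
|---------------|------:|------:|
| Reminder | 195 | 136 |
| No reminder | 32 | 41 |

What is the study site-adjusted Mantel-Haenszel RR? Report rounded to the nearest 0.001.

1.597

RR_MH = Σ(aᵢ·n₀ᵢ/nᵢ) / Σ(cᵢ·n₁ᵢ/nᵢ), with n₁ᵢ = aᵢ+bᵢ (exposed), n₀ᵢ = cᵢ+dᵢ (unexposed), nᵢ = n₁ᵢ+n₀ᵢ.
Stratum 1 (Site A): n₁ = 129, n₀ = 392, n = 521; a·n₀/n = 111·392/521 = 83.5163; c·n₁/n = 132·129/521 = 32.6833
Stratum 2 (Site B): n₁ = 263, n₀ = 407, n = 670; a·n₀/n = 172·407/670 = 104.4836; c·n₁/n = 206·263/670 = 80.8627
Stratum 3 (Site C): n₁ = 331, n₀ = 73, n = 404; a·n₀/n = 195·73/404 = 35.2351; c·n₁/n = 32·331/404 = 26.2178
RR_MH = (83.5163 + 104.4836 + 35.2351) / (32.6833 + 80.8627 + 26.2178) = 223.2350 / 139.7638 = 1.59723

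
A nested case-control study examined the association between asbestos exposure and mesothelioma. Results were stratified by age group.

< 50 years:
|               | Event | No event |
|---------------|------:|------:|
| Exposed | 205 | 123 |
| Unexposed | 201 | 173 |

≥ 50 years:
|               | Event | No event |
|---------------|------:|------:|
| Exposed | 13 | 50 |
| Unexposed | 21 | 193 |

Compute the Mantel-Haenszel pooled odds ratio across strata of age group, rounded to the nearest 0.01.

1.53

OR_MH = Σ(aᵢdᵢ/nᵢ) / Σ(bᵢcᵢ/nᵢ), where nᵢ is the stratum total.
Stratum 1 (< 50 years): n = 702; a·d/n = 205·173/702 = 50.5199; b·c/n = 123·201/702 = 35.2179
Stratum 2 (≥ 50 years): n = 277; a·d/n = 13·193/277 = 9.0578; b·c/n = 50·21/277 = 3.7906
OR_MH = (50.5199 + 9.0578) / (35.2179 + 3.7906) = 59.5777 / 39.0086 = 1.52730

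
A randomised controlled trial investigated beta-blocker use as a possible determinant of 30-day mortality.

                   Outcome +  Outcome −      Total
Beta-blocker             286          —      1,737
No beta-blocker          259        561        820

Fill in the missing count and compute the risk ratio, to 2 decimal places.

The missing cell is in the exposed row: 1737 − 286 = 1451.
So a = 286, b = 1451, c = 259, d = 561.
RR = [a/(a+b)] / [c/(c+d)] = (286/1737) / (259/820) = 0.16465/0.31585 = 0.52129

0.52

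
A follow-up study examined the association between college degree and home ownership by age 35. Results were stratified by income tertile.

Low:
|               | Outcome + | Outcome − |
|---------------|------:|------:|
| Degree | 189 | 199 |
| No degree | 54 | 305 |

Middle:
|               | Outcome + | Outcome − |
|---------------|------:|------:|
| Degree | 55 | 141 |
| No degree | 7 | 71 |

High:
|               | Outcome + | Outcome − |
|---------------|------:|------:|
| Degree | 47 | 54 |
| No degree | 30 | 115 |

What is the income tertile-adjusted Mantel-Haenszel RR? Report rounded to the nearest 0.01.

RR_MH = Σ(aᵢ·n₀ᵢ/nᵢ) / Σ(cᵢ·n₁ᵢ/nᵢ), with n₁ᵢ = aᵢ+bᵢ (exposed), n₀ᵢ = cᵢ+dᵢ (unexposed), nᵢ = n₁ᵢ+n₀ᵢ.
Stratum 1 (Low): n₁ = 388, n₀ = 359, n = 747; a·n₀/n = 189·359/747 = 90.8313; c·n₁/n = 54·388/747 = 28.0482
Stratum 2 (Middle): n₁ = 196, n₀ = 78, n = 274; a·n₀/n = 55·78/274 = 15.6569; c·n₁/n = 7·196/274 = 5.0073
Stratum 3 (High): n₁ = 101, n₀ = 145, n = 246; a·n₀/n = 47·145/246 = 27.7033; c·n₁/n = 30·101/246 = 12.3171
RR_MH = (90.8313 + 15.6569 + 27.7033) / (28.0482 + 5.0073 + 12.3171) = 134.1915 / 45.3726 = 2.95755

2.96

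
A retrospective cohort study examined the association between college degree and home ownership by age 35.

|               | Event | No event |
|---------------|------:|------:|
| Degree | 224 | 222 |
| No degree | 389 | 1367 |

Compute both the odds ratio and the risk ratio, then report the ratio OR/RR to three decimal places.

Cells: a = 224, b = 222, c = 389, d = 1367.
OR = (224·1367)/(222·389) = 306208/86358 = 3.54580
Risk in exposed = 224/446 = 0.50224; risk in unexposed = 389/1756 = 0.22153; RR = 2.26719
OR/RR = 3.54580 / 2.26719 = 1.56396
The outcome is not rare, so the OR lies further from 1 than the RR.

1.564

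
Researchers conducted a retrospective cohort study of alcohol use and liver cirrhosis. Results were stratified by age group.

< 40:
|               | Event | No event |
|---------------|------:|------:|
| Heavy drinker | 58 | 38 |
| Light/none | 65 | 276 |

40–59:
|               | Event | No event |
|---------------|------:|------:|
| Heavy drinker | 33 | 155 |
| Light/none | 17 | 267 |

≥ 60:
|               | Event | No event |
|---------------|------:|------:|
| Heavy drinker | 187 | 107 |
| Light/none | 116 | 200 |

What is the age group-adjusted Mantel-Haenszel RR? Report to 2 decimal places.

RR_MH = Σ(aᵢ·n₀ᵢ/nᵢ) / Σ(cᵢ·n₁ᵢ/nᵢ), with n₁ᵢ = aᵢ+bᵢ (exposed), n₀ᵢ = cᵢ+dᵢ (unexposed), nᵢ = n₁ᵢ+n₀ᵢ.
Stratum 1 (< 40): n₁ = 96, n₀ = 341, n = 437; a·n₀/n = 58·341/437 = 45.2586; c·n₁/n = 65·96/437 = 14.2792
Stratum 2 (40–59): n₁ = 188, n₀ = 284, n = 472; a·n₀/n = 33·284/472 = 19.8559; c·n₁/n = 17·188/472 = 6.7712
Stratum 3 (≥ 60): n₁ = 294, n₀ = 316, n = 610; a·n₀/n = 187·316/610 = 96.8721; c·n₁/n = 116·294/610 = 55.9082
RR_MH = (45.2586 + 19.8559 + 96.8721) / (14.2792 + 6.7712 + 55.9082) = 161.9866 / 76.9586 = 2.10486

2.10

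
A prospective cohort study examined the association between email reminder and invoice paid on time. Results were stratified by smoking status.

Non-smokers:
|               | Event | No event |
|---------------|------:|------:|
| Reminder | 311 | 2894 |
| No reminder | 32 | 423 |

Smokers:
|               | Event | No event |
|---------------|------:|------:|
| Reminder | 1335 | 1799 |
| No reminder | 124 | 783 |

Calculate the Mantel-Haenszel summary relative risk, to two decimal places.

RR_MH = Σ(aᵢ·n₀ᵢ/nᵢ) / Σ(cᵢ·n₁ᵢ/nᵢ), with n₁ᵢ = aᵢ+bᵢ (exposed), n₀ᵢ = cᵢ+dᵢ (unexposed), nᵢ = n₁ᵢ+n₀ᵢ.
Stratum 1 (Non-smokers): n₁ = 3205, n₀ = 455, n = 3660; a·n₀/n = 311·455/3660 = 38.6626; c·n₁/n = 32·3205/3660 = 28.0219
Stratum 2 (Smokers): n₁ = 3134, n₀ = 907, n = 4041; a·n₀/n = 1335·907/4041 = 299.6399; c·n₁/n = 124·3134/4041 = 96.1683
RR_MH = (38.6626 + 299.6399) / (28.0219 + 96.1683) = 338.3025 / 124.1901 = 2.72407

2.72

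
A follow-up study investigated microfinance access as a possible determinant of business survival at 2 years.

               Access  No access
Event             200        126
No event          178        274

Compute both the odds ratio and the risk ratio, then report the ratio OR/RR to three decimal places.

1.455

Reading the table with exposure as columns: a = 200 (Access, case), b = 178 (Access, non-case), c = 126 (No access, case), d = 274.
OR = (200·274)/(178·126) = 54800/22428 = 2.44337
Risk in exposed = 200/378 = 0.52910; risk in unexposed = 126/400 = 0.31500; RR = 1.67968
OR/RR = 2.44337 / 1.67968 = 1.45466
The outcome is not rare, so the OR lies further from 1 than the RR.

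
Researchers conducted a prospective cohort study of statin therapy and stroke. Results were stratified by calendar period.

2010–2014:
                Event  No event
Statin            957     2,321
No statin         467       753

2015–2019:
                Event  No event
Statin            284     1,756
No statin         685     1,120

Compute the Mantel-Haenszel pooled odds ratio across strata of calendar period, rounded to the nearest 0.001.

0.439

OR_MH = Σ(aᵢdᵢ/nᵢ) / Σ(bᵢcᵢ/nᵢ), where nᵢ is the stratum total.
Stratum 1 (2010–2014): n = 4498; a·d/n = 957·753/4498 = 160.2092; b·c/n = 2321·467/4498 = 240.9753
Stratum 2 (2015–2019): n = 3845; a·d/n = 284·1120/3845 = 82.7256; b·c/n = 1756·685/3845 = 312.8375
OR_MH = (160.2092 + 82.7256) / (240.9753 + 312.8375) = 242.9348 / 553.8128 = 0.43866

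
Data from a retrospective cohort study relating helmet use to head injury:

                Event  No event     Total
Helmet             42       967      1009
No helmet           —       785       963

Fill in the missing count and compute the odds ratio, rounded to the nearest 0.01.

0.19

The missing cell is in the unexposed row: 963 − 785 = 178.
So a = 42, b = 967, c = 178, d = 785.
OR = (a·d)/(b·c) = (42 × 785) / (967 × 178) = 32970 / 172126 = 0.19155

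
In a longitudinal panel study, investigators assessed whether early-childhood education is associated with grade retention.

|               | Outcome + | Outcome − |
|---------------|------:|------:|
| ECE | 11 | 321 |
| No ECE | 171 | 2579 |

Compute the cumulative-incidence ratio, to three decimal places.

0.533

Cells: a = 11, b = 321, c = 171, d = 2579.
Risk in exposed = 11/332 = 0.03313; risk in unexposed = 171/2750 = 0.06218.
RR = 0.03313 / 0.06218 = 0.53283
The risk is 47% lower among the exposed than among the unexposed.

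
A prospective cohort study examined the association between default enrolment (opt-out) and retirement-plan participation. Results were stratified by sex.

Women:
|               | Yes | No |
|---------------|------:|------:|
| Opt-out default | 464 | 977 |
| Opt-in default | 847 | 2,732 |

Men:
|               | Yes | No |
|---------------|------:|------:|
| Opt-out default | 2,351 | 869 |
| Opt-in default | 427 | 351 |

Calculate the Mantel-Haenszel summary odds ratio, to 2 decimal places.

OR_MH = Σ(aᵢdᵢ/nᵢ) / Σ(bᵢcᵢ/nᵢ), where nᵢ is the stratum total.
Stratum 1 (Women): n = 5020; a·d/n = 464·2732/5020 = 252.5195; b·c/n = 977·847/5020 = 164.8444
Stratum 2 (Men): n = 3998; a·d/n = 2351·351/3998 = 206.4035; b·c/n = 869·427/3998 = 92.8122
OR_MH = (252.5195 + 206.4035) / (164.8444 + 92.8122) = 458.9230 / 257.6566 = 1.78114

1.78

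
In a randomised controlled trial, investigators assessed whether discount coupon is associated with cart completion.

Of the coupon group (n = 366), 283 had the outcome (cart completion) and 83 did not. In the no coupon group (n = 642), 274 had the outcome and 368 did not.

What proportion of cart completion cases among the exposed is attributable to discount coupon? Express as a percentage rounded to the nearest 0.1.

From the description: a = 283, b = 83, c = 274, d = 368.
Risk in exposed = 283/366 = 0.77322; risk in unexposed = 274/642 = 0.42679.
RR = 0.77322/0.42679 = 1.81171
AR% = (RR − 1)/RR × 100 = (1.81171 − 1)/1.81171 × 100 = 44.8037%

44.8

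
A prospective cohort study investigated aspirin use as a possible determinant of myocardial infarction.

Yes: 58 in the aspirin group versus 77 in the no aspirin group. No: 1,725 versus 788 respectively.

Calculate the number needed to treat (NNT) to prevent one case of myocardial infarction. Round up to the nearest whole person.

Risk in treated group = 58/1783 = 0.03253; risk in control = 77/865 = 0.08902.
Absolute risk reduction = 0.08902 − 0.03253 = 0.05649
NNT = 1 / ARR = 1 / 0.05649 = 17.703 → round up → 18

18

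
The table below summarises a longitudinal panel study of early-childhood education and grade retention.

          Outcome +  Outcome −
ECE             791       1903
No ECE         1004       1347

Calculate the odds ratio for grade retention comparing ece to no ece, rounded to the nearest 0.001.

0.558

Cells: a = 791, b = 1903, c = 1004, d = 1347.
OR = (a·d)/(b·c) = (791 × 1347) / (1903 × 1004) = 1065477 / 1910612 = 0.55766
Exposure is associated with lower odds of grade retention (OR = 0.56 < 1).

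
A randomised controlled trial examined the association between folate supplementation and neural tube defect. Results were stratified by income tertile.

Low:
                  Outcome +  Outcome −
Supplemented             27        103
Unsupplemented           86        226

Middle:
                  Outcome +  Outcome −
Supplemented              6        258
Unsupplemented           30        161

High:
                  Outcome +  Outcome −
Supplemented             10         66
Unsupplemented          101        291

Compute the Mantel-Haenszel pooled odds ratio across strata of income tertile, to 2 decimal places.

0.43

OR_MH = Σ(aᵢdᵢ/nᵢ) / Σ(bᵢcᵢ/nᵢ), where nᵢ is the stratum total.
Stratum 1 (Low): n = 442; a·d/n = 27·226/442 = 13.8054; b·c/n = 103·86/442 = 20.0407
Stratum 2 (Middle): n = 455; a·d/n = 6·161/455 = 2.1231; b·c/n = 258·30/455 = 17.0110
Stratum 3 (High): n = 468; a·d/n = 10·291/468 = 6.2179; b·c/n = 66·101/468 = 14.2436
OR_MH = (13.8054 + 2.1231 + 6.2179) / (20.0407 + 17.0110 + 14.2436) = 22.1465 / 51.2953 = 0.43174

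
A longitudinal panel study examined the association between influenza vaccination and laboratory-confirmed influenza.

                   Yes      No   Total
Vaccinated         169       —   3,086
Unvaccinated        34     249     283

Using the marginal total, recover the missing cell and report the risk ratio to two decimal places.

0.46

The missing cell is in the exposed row: 3086 − 169 = 2917.
So a = 169, b = 2917, c = 34, d = 249.
RR = [a/(a+b)] / [c/(c+d)] = (169/3086) / (34/283) = 0.05476/0.12014 = 0.45583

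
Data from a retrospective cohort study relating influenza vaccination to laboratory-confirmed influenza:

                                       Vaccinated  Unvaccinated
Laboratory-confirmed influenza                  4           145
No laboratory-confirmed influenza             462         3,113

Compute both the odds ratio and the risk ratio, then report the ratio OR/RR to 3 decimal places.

Reading the table with exposure as columns: a = 4 (Vaccinated, case), b = 462 (Vaccinated, non-case), c = 145 (Unvaccinated, case), d = 3113.
OR = (4·3113)/(462·145) = 12452/66990 = 0.18588
Risk in exposed = 4/466 = 0.00858; risk in unexposed = 145/3258 = 0.04451; RR = 0.19287
OR/RR = 0.18588 / 0.19287 = 0.96377
The outcome is rare in both groups, so OR ≈ RR (ratio near 1).

0.964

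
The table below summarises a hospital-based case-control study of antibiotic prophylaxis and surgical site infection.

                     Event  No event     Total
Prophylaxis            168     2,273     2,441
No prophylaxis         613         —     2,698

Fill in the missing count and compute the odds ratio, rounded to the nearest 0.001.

0.251

The missing cell is in the unexposed row: 2698 − 613 = 2085.
So a = 168, b = 2273, c = 613, d = 2085.
OR = (a·d)/(b·c) = (168 × 2085) / (2273 × 613) = 350280 / 1393349 = 0.25139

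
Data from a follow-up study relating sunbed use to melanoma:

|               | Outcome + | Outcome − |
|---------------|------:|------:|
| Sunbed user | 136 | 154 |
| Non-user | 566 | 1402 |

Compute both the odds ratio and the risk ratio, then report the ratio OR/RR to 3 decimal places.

1.342

Cells: a = 136, b = 154, c = 566, d = 1402.
OR = (136·1402)/(154·566) = 190672/87164 = 2.18751
Risk in exposed = 136/290 = 0.46897; risk in unexposed = 566/1968 = 0.28760; RR = 1.63061
OR/RR = 2.18751 / 1.63061 = 1.34153
The outcome is not rare, so the OR lies further from 1 than the RR.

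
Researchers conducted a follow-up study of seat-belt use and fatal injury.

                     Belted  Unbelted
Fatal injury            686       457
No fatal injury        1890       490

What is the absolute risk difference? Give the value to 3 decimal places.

-0.216

Reading the table with exposure as columns: a = 686 (Belted, case), b = 1890 (Belted, non-case), c = 457 (Unbelted, case), d = 490.
Risk in exposed = 686/2576 = 0.266304; risk in unexposed = 457/947 = 0.482577.
Risk difference = 0.266304 − 0.482577 = -0.216272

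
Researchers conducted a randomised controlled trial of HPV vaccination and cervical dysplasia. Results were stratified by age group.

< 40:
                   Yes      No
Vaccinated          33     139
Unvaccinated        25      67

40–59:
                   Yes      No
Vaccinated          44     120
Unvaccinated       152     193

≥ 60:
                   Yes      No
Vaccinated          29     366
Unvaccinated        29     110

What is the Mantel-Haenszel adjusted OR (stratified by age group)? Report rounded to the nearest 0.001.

0.451

OR_MH = Σ(aᵢdᵢ/nᵢ) / Σ(bᵢcᵢ/nᵢ), where nᵢ is the stratum total.
Stratum 1 (< 40): n = 264; a·d/n = 33·67/264 = 8.3750; b·c/n = 139·25/264 = 13.1629
Stratum 2 (40–59): n = 509; a·d/n = 44·193/509 = 16.6837; b·c/n = 120·152/509 = 35.8350
Stratum 3 (≥ 60): n = 534; a·d/n = 29·110/534 = 5.9738; b·c/n = 366·29/534 = 19.8764
OR_MH = (8.3750 + 16.6837 + 5.9738) / (13.1629 + 35.8350 + 19.8764) = 31.0325 / 68.8743 = 0.45057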